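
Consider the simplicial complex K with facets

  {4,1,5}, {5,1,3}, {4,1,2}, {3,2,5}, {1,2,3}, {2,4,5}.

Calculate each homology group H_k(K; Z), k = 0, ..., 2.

H_0 ≅ Z,  H_1 = 0,  H_2 ≅ Z.

We work with the vertex ordering 1 < 2 < 3 < 4 < 5. The simplices of K, each written with vertices in increasing order, are:

  0-simplices (5): [1], [2], [3], [4], [5]
  1-simplices (9): [1,2], [1,3], [1,4], [1,5], [2,3], [2,4], [2,5], [3,5], [4,5]
  2-simplices (6): [1,2,3], [1,2,4], [1,3,5], [1,4,5], [2,3,5], [2,4,5]

giving chain groups C_0 ≅ Z^5, C_1 ≅ Z^9, C_2 ≅ Z^6.

∂_1: C_1 → C_0 maps an edge to its endpoints' difference, ∂[p,q] = q − p. For instance
  ∂[2,4] = [4] − [2].
This gives a 5×9 integer matrix of rank 4; reducing to Smith normal form yields diagonal entries (1,1,1,1).

Boundary ∂_2: C_2 → C_1 acts by ∂[p,q,r] = [q,r] − [p,r] + [p,q]. For instance
  ∂[1,2,3] = [2,3] − [1,3] + [1,2],
  ∂[1,2,4] = [2,4] − [1,4] + [1,2].
This gives a 9×6 integer matrix of rank 5; reducing to Smith normal form yields diagonal entries (1,1,1,1,1).

Now H_k = ker ∂_k / im ∂_{k+1}, so:

  H_0: rank C_0 − rank ∂_1 = 5 − 4 = 1, and the invariant factors of ∂_1 are all 1, so H_0 = Z.
  H_1: rank ker ∂_1 − rank ∂_2 = (9 − 4) − 5 = 0, and the invariant factors of ∂_2 are all 1, so H_1 = 0.
  H_2: rank ker ∂_2 − rank ∂_3 = (6 − 5) − 0 = 1, and there is no ∂_3, so H_2 = Z.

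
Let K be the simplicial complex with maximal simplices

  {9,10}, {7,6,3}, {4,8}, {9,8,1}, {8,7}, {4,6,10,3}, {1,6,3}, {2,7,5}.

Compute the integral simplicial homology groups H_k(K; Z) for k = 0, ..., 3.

K has 10 vertices, 19 edges, 8 triangles, 1 3-simplex.
rank ∂_0 = 0, rank ∂_1 = 9 ⇒ b_0 = 10 − 0 − 9 = 1; all invariant factors of ∂_1 are 1 so no torsion. So H_0 ≅ Z.
rank ∂_1 = 9, rank ∂_2 = 7 ⇒ b_1 = 19 − 9 − 7 = 3; all invariant factors of ∂_2 are 1 so no torsion. So H_1 ≅ Z^3.
rank ∂_2 = 7, rank ∂_3 = 1 ⇒ b_2 = 8 − 7 − 1 = 0; all invariant factors of ∂_3 are 1 so no torsion. So H_2 ≅ 0.
rank ∂_3 = 1, rank ∂_4 = 0 ⇒ b_3 = 1 − 1 − 0 = 0. So H_3 ≅ 0.

H_0 = Z,  H_1 = Z^3,  H_2 = 0,  H_3 = 0.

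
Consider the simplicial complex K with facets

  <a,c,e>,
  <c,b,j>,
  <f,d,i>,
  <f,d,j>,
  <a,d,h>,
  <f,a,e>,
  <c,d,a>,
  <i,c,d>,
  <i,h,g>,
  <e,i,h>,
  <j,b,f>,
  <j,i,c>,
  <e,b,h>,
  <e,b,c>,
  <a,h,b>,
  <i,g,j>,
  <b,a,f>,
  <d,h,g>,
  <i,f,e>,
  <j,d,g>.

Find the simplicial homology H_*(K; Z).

Fix the vertex order a < b < c < d < e < f < g < h < i < j and write every simplex with vertices in increasing order. Then dim K = 2 and the simplices of K are:

  0-simplices (10): a, b, c, d, e, f, g, h, i, j
  1-simplices (30): ab, ac, ad, ae, af, ah, bc, be, bf, bh, bj, cd, ce, ci, cj, df, dg, dh, di, dj, ef, eh, ei, fi, fj, gh, gi, gj, hi, ij
  2-simplices (20): abf, abh, acd, ace, adh, aef, bce, bcj, beh, bfj, cdi, cij, dfi, dfj, dgh, dgj, efi, ehi, ghi, gij

so the chain groups are C_0 ≅ Z^10, C_1 ≅ Z^30, C_2 ≅ Z^20.

The boundary map ∂_1: C_1 → C_0 maps an edge to its endpoints' difference, ∂[p,q] = q − p.
As a 10×30 matrix over Z this has rank 9, with invariant factors (1,1,1,1,1,1,1,1,1).

∂_2: C_2 → C_1 maps a triangle to the signed sum of its edges. For instance
  ∂dfi = fi − di + df,
  ∂cij = ij − cj + ci.
The resulting 30×20 matrix has rank 20, and its Smith normal form has invariant factors (1,1,1,1,1,1,1,1,1,1,1,1,1,1,1,1,1,1,1,2).

From H_k ≅ ker(∂_k) / im(∂_{k+1}) we obtain:

  H_0: rank C_0 − rank ∂_1 = 10 − 9 = 1, and the invariant factors of ∂_1 are all 1, so H_0 = Z.
  H_1: rank ker ∂_1 − rank ∂_2 = (30 − 9) − 20 = 1, and ∂_2 has invariant factor 2 > 1, so H_1 = Z ⊕ Z_2.
  H_2: rank ker ∂_2 − rank ∂_3 = (20 − 20) − 0 = 0, and there is no ∂_3, so H_2 = 0.

H_0 = Z,  H_1 = Z ⊕ Z_2,  H_2 = 0.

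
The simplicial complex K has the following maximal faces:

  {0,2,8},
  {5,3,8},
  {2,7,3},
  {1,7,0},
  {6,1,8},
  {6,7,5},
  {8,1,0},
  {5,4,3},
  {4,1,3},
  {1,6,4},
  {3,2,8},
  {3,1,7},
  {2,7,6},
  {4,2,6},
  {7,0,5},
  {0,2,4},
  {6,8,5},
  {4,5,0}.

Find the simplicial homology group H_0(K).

K has 9 vertices, 27 edges, 18 triangles.
rank ∂_0 = 0, rank ∂_1 = 8 ⇒ b_0 = 9 − 0 − 8 = 1; all invariant factors of ∂_1 are 1 so no torsion. So H_0 ≅ Z.

H_0 ≅ Z.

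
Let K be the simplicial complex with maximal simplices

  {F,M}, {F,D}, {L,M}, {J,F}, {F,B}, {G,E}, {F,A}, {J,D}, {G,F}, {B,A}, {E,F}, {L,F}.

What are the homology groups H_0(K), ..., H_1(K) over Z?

We work with the vertex ordering A < B < D < E < F < G < J < L < M. The simplices of K, each written with vertices in increasing order, are:

  0-simplices (9): A, B, D, E, F, G, J, L, M
  1-simplices (12): AB, AF, BF, DF, DJ, EF, EG, FG, FJ, FL, FM, LM

giving chain groups C_0 ≅ Z^9, C_1 ≅ Z^12.

∂_1: C_1 → C_0 sends each edge [p,q] (with p < q) to q − p.
The resulting 9×12 matrix has rank 8, and its Smith normal form has invariant factors (1,1,1,1,1,1,1,1).

Now H_k = ker ∂_k / im ∂_{k+1}, so:

  H_0: rank C_0 − rank ∂_1 = 9 − 8 = 1, and the invariant factors of ∂_1 are all 1, so H_0 ≅ Z.
  H_1: rank ker ∂_1 − rank ∂_2 = (12 − 8) − 0 = 4, and there is no ∂_2, so H_1 ≅ Z^4.

H_0 = Z,  H_1 = Z^4.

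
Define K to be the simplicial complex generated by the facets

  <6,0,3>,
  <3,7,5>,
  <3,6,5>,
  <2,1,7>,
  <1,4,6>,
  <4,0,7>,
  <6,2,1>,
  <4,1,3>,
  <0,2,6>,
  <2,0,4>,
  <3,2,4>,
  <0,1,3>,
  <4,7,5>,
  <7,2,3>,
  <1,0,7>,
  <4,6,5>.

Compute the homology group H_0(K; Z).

H_0 ≅ Z.

We work with the vertex ordering 0 < 1 < 2 < 3 < 4 < 5 < 6 < 7. The simplices of K, each written with vertices in increasing order, are:

  0-simplices (8): [0], [1], [2], [3], [4], [5], [6], [7]
  1-simplices (24): (24 of them)
  2-simplices (16): [0,1,3], [0,1,7], [0,2,4], [0,2,6], [0,3,6], [0,4,7], [1,2,6], [1,2,7], [1,3,4], [1,4,6], [2,3,4], [2,3,7], [3,5,6], [3,5,7], [4,5,6], [4,5,7]

Hence C_0 ≅ Z^8, C_1 ≅ Z^24, C_2 ≅ Z^16.

Boundary ∂_1: C_1 → C_0 is given by ∂[p,q] = [q] − [p]. For instance
  ∂[2,7] = [7] − [2].
This gives a 8×24 integer matrix of rank 7; reducing to Smith normal form yields diagonal entries (1,1,1,1,1,1,1).

Boundary ∂_2: C_2 → C_1 maps a triangle to the signed sum of its edges. For instance
  ∂[1,2,7] = [2,7] − [1,7] + [1,2],
  ∂[0,3,6] = [3,6] − [0,6] + [0,3].
This gives a 24×16 integer matrix of rank 15; reducing to Smith normal form yields diagonal entries (1,1,1,1,1,1,1,1,1,1,1,1,1,1,1).

From H_k ≅ ker(∂_k) / im(∂_{k+1}) we obtain:

  H_0: rank C_0 − rank ∂_1 = 8 − 7 = 1, and the invariant factors of ∂_1 are all 1, so H_0 = Z.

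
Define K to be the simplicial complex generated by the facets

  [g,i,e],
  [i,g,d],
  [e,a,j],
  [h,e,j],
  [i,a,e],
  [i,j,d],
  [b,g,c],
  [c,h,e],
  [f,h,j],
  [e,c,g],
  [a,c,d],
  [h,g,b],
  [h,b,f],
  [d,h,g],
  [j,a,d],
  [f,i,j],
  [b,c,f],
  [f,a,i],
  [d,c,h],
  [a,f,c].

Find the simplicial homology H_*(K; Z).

Order the vertices as a < b < c < d < e < f < g < h < i < j. Listing each simplex with vertices in this order, K has dimension 2 with simplices:

  0-simplices (10): a, b, c, d, e, f, g, h, i, j
  1-simplices (30): ac, ad, ae, af, ai, aj, bc, bf, bg, bh, cd, ce, cf, cg, ch, dg, dh, di, dj, eg, eh, ei, ej, fh, fi, fj, gh, gi, hj, ij
  2-simplices (20): acd, acf, adj, aei, aej, afi, bcf, bcg, bfh, bgh, cdh, ceg, ceh, dgh, dgi, dij, egi, ehj, fhj, fij

Hence C_0 ≅ Z^10, C_1 ≅ Z^30, C_2 ≅ Z^20.

The boundary map ∂_1: C_1 → C_0 sends each edge [p,q] (with p < q) to q − p.
This gives a 10×30 integer matrix of rank 9; reducing to Smith normal form yields diagonal entries (1,1,1,1,1,1,1,1,1).

The boundary map ∂_2: C_2 → C_1 maps a triangle to the signed sum of its edges. For instance
  ∂bgh = gh − bh + bg,
  ∂bcg = cg − bg + bc.
As a 30×20 matrix over Z this has rank 20, with invariant factors (1,1,1,1,1,1,1,1,1,1,1,1,1,1,1,1,1,1,1,2).

From H_k ≅ ker(∂_k) / im(∂_{k+1}) we obtain:

  H_0: rank C_0 − rank ∂_1 = 10 − 9 = 1, and the invariant factors of ∂_1 are all 1, so H_0 ≅ Z.
  H_1: rank ker ∂_1 − rank ∂_2 = (30 − 9) − 20 = 1, and ∂_2 has invariant factor 2 > 1, so H_1 ≅ Z ⊕ Z/2Z.
  H_2: rank ker ∂_2 − rank ∂_3 = (20 − 20) − 0 = 0, and there is no ∂_3, so H_2 ≅ 0.

H_0 = Z,  H_1 = Z ⊕ Z/2Z,  H_2 = 0.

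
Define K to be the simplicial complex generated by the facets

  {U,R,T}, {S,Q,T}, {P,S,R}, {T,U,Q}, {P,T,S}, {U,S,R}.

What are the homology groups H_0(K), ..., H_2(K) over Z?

We work with the vertex ordering P < Q < R < S < T < U. The simplices of K, each written with vertices in increasing order, are:

  0-simplices (6): P, Q, R, S, T, U
  1-simplices (12): PR, PS, PT, QS, QT, QU, RS, RT, RU, ST, SU, TU
  2-simplices (6): PRS, PST, QST, QTU, RSU, RTU

so the chain groups are C_0 ≅ Z^6, C_1 ≅ Z^12, C_2 ≅ Z^6.

Boundary ∂_1: C_1 → C_0 maps an edge to its endpoints' difference, ∂[p,q] = q − p. For instance
  ∂QT = T − Q.
The 6×12 boundary matrix has rank 5 and Smith normal form diag(1,1,1,1,1).

The boundary map ∂_2: C_2 → C_1 sends each 2-simplex [p,q,r] to [q,r] − [p,r] + [p,q]. For instance
  ∂PST = ST − PT + PS,
  ∂QST = ST − QT + QS.
As a 12×6 matrix over Z this has rank 6, with invariant factors (1,1,1,1,1,1).

Now H_k = ker ∂_k / im ∂_{k+1}, so:

  H_0: rank C_0 − rank ∂_1 = 6 − 5 = 1, and the invariant factors of ∂_1 are all 1, so H_0 = Z.
  H_1: rank ker ∂_1 − rank ∂_2 = (12 − 5) − 6 = 1, and the invariant factors of ∂_2 are all 1, so H_1 = Z.
  H_2: rank ker ∂_2 − rank ∂_3 = (6 − 6) − 0 = 0, and there is no ∂_3, so H_2 = 0.

H_0 = Z,  H_1 = Z,  H_2 = 0.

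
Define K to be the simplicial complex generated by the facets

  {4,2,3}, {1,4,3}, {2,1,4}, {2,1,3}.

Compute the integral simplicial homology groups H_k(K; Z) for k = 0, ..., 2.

H_0 = Z,  H_1 = 0,  H_2 = Z.

K has 4 vertices, 6 edges, 4 triangles.
rank ∂_0 = 0, rank ∂_1 = 3 ⇒ b_0 = 4 − 0 − 3 = 1; all invariant factors of ∂_1 are 1 so no torsion. So H_0 = Z.
rank ∂_1 = 3, rank ∂_2 = 3 ⇒ b_1 = 6 − 3 − 3 = 0; all invariant factors of ∂_2 are 1 so no torsion. So H_1 = 0.
rank ∂_2 = 3, rank ∂_3 = 0 ⇒ b_2 = 4 − 3 − 0 = 1. So H_2 = Z.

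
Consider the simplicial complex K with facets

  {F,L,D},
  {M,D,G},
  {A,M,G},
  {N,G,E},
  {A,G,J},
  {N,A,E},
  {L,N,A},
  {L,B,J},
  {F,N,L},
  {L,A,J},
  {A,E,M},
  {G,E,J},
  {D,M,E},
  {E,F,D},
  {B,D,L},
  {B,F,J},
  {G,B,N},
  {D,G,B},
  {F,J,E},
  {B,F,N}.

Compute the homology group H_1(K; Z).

H_1 = Z ⊕ Z/2.

We work with the vertex ordering A < B < D < E < F < G < J < L < M < N. The simplices of K, each written with vertices in increasing order, are:

  0-simplices (10): A, B, D, E, F, G, J, L, M, N
  1-simplices (30): AE, AG, AJ, AL, AM, AN, BD, BF, BG, BJ, BL, BN, DE, DF, DG, DL, DM, EF, EG, EJ, EM, EN, FJ, FL, FN, GJ, GM, GN, JL, LN
  2-simplices (20): AEM, AEN, AGJ, AGM, AJL, ALN, BDG, BDL, BFJ, BFN, BGN, BJL, DEF, DEM, DFL, DGM, EFJ, EGJ, EGN, FLN

Hence C_0 ≅ Z^10, C_1 ≅ Z^30, C_2 ≅ Z^20.

The boundary map ∂_1: C_1 → C_0 is given by ∂[p,q] = [q] − [p]. For instance
  ∂FJ = J − F.
The resulting 10×30 matrix has rank 9, and its Smith normal form has invariant factors (1,1,1,1,1,1,1,1,1).

The boundary map ∂_2: C_2 → C_1 maps a triangle to the signed sum of its edges. For instance
  ∂AGJ = GJ − AJ + AG,
  ∂BDG = DG − BG + BD.
This gives a 30×20 integer matrix of rank 20; reducing to Smith normal form yields diagonal entries (1,1,1,1,1,1,1,1,1,1,1,1,1,1,1,1,1,1,1,2).

Reading off H_k = ker ∂_k / im ∂_{k+1}:

  H_1: rank ker ∂_1 − rank ∂_2 = (30 − 9) − 20 = 1, and ∂_2 has invariant factor 2 > 1, so H_1 = Z ⊕ Z/2.

(K is a triangulation of the Klein bottle.)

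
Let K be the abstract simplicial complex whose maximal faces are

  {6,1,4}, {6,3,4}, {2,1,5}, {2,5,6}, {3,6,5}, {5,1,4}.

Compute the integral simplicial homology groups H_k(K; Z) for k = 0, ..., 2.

H_0 = Z,  H_1 = Z,  H_2 = 0.

Order the vertices as 1 < 2 < 3 < 4 < 5 < 6. Listing each simplex with vertices in this order, K has dimension 2 with simplices:

  0-simplices (6): [1], [2], [3], [4], [5], [6]
  1-simplices (12): [1,2], [1,4], [1,5], [1,6], [2,5], [2,6], [3,4], [3,5], [3,6], [4,5], [4,6], [5,6]
  2-simplices (6): [1,2,5], [1,4,5], [1,4,6], [2,5,6], [3,4,6], [3,5,6]

so the chain groups are C_0 ≅ Z^6, C_1 ≅ Z^12, C_2 ≅ Z^6.

The boundary map ∂_1: C_1 → C_0 maps an edge to its endpoints' difference, ∂[p,q] = q − p. For instance
  ∂[1,4] = [4] − [1].
The 6×12 boundary matrix has rank 5 and Smith normal form diag(1,1,1,1,1).

∂_2: C_2 → C_1 sends each 2-simplex [p,q,r] to [q,r] − [p,r] + [p,q]. For instance
  ∂[2,5,6] = [5,6] − [2,6] + [2,5],
  ∂[1,4,6] = [4,6] − [1,6] + [1,4].
This gives a 12×6 integer matrix of rank 6; reducing to Smith normal form yields diagonal entries (1,1,1,1,1,1).

From H_k ≅ ker(∂_k) / im(∂_{k+1}) we obtain:

  H_0: rank C_0 − rank ∂_1 = 6 − 5 = 1, and the invariant factors of ∂_1 are all 1, so H_0 ≅ Z.
  H_1: rank ker ∂_1 − rank ∂_2 = (12 − 5) − 6 = 1, and the invariant factors of ∂_2 are all 1, so H_1 ≅ Z.
  H_2: rank ker ∂_2 − rank ∂_3 = (6 − 6) − 0 = 0, and there is no ∂_3, so H_2 ≅ 0.

As a check, the Euler characteristic is 6 − 12 + 6 = 0, which agrees with 1 − 1 + 0 = 0.
(K is a triangulation of the cylinder S^1 x I.)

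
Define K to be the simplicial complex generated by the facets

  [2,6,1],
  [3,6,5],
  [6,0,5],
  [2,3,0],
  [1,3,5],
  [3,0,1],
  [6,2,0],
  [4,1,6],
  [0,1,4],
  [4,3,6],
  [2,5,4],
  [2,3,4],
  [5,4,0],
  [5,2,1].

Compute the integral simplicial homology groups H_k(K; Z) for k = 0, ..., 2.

Take the total order 0 < 1 < 2 < 3 < 4 < 5 < 6 on the vertex set. Then K (dimension 2) consists of the simplices:

  0-simplices (7): [0], [1], [2], [3], [4], [5], [6]
  1-simplices (21): [0,1], [0,2], [0,3], [0,4], [0,5], [0,6], [1,2], [1,3], [1,4], [1,5], [1,6], [2,3], [2,4], [2,5], [2,6], [3,4], [3,5], [3,6], [4,5], [4,6], [5,6]
  2-simplices (14): [0,1,3], [0,1,4], [0,2,3], [0,2,6], [0,4,5], [0,5,6], [1,2,5], [1,2,6], [1,3,5], [1,4,6], [2,3,4], [2,4,5], [3,4,6], [3,5,6]

so the chain groups are C_0 ≅ Z^7, C_1 ≅ Z^21, C_2 ≅ Z^14.

The boundary map ∂_1: C_1 → C_0 maps an edge to its endpoints' difference, ∂[p,q] = q − p. For instance
  ∂[5,6] = [6] − [5].
This gives a 7×21 integer matrix of rank 6; reducing to Smith normal form yields diagonal entries (1,1,1,1,1,1).

Boundary ∂_2: C_2 → C_1 maps a triangle to the signed sum of its edges. For instance
  ∂[2,3,4] = [3,4] − [2,4] + [2,3],
  ∂[0,1,3] = [1,3] − [0,3] + [0,1].
The 21×14 boundary matrix has rank 13 and Smith normal form diag(1,1,1,1,1,1,1,1,1,1,1,1,1).

Reading off H_k = ker ∂_k / im ∂_{k+1}:

  H_0: rank C_0 − rank ∂_1 = 7 − 6 = 1, and the invariant factors of ∂_1 are all 1, so H_0 ≅ Z.
  H_1: rank ker ∂_1 − rank ∂_2 = (21 − 6) − 13 = 2, and the invariant factors of ∂_2 are all 1, so H_1 ≅ Z^2.
  H_2: rank ker ∂_2 − rank ∂_3 = (14 − 13) − 0 = 1, and there is no ∂_3, so H_2 ≅ Z.

H_0 = Z,  H_1 = Z^2,  H_2 = Z.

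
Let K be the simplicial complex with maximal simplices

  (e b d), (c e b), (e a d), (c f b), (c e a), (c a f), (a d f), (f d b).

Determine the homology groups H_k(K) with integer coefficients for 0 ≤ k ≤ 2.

H_0 ≅ Z,  H_1 = 0,  H_2 ≅ Z.

Order the vertices as a < b < c < d < e < f. Listing each simplex with vertices in this order, K has dimension 2 with simplices:

  0-simplices (6): a, b, c, d, e, f
  1-simplices (12): ac, ad, ae, af, bc, bd, be, bf, ce, cf, de, df
  2-simplices (8): ace, acf, ade, adf, bce, bcf, bde, bdf

so the chain groups are C_0 ≅ Z^6, C_1 ≅ Z^12, C_2 ≅ Z^8.

∂_1: C_1 → C_0 maps an edge to its endpoints' difference, ∂[p,q] = q − p.
The 6×12 boundary matrix has rank 5 and Smith normal form diag(1,1,1,1,1).

The boundary map ∂_2: C_2 → C_1 maps a triangle to the signed sum of its edges. For instance
  ∂bde = de − be + bd,
  ∂acf = cf − af + ac.
This gives a 12×8 integer matrix of rank 7; reducing to Smith normal form yields diagonal entries (1,1,1,1,1,1,1).

Now H_k = ker ∂_k / im ∂_{k+1}, so:

  H_0: rank C_0 − rank ∂_1 = 6 − 5 = 1, and the invariant factors of ∂_1 are all 1, so H_0 ≅ Z.
  H_1: rank ker ∂_1 − rank ∂_2 = (12 − 5) − 7 = 0, and the invariant factors of ∂_2 are all 1, so H_1 ≅ 0.
  H_2: rank ker ∂_2 − rank ∂_3 = (8 − 7) − 0 = 1, and there is no ∂_3, so H_2 ≅ Z.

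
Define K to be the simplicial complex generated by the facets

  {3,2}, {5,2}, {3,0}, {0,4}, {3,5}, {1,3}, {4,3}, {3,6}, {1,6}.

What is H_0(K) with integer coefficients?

Take the total order 0 < 1 < 2 < 3 < 4 < 5 < 6 on the vertex set. Then K (dimension 1) consists of the simplices:

  0-simplices (7): [0], [1], [2], [3], [4], [5], [6]
  1-simplices (9): [0,3], [0,4], [1,3], [1,6], [2,3], [2,5], [3,4], [3,5], [3,6]

so the chain groups are C_0 ≅ Z^7, C_1 ≅ Z^9.

The boundary map ∂_1: C_1 → C_0 is given by ∂[p,q] = [q] − [p].
The 7×9 boundary matrix has rank 6 and Smith normal form diag(1,1,1,1,1,1).

Now H_k = ker ∂_k / im ∂_{k+1}, so:

  H_0: rank C_0 − rank ∂_1 = 7 − 6 = 1, and the invariant factors of ∂_1 are all 1, so H_0 = Z.

H_0 = Z.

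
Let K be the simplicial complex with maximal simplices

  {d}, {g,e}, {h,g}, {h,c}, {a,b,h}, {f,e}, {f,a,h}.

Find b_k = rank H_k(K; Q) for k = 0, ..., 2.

Fix the vertex order a < b < c < d < e < f < g < h and write every simplex with vertices in increasing order. Then dim K = 2 and the simplices of K are:

  0-simplices (8): a, b, c, d, e, f, g, h
  1-simplices (9): ab, af, ah, bh, ch, ef, eg, fh, gh
  2-simplices (2): abh, afh

giving chain groups C_0 ≅ Z^8, C_1 ≅ Z^9, C_2 ≅ Z^2.

∂_1: C_1 → C_0 sends each edge [p,q] (with p < q) to q − p. For instance
  ∂ab = b − a.
The resulting 8×9 matrix has rank 6, and its Smith normal form has invariant factors (1,1,1,1,1,1).

The boundary map ∂_2: C_2 → C_1 acts by ∂[p,q,r] = [q,r] − [p,r] + [p,q]. For instance
  ∂afh = fh − ah + af,
  ∂abh = bh − ah + ab.
As a 9×2 matrix over Z this has rank 2, with invariant factors (1,1).

Now H_k = ker ∂_k / im ∂_{k+1}, so:

  H_0: rank C_0 − rank ∂_1 = 8 − 6 = 2, and the invariant factors of ∂_1 are all 1, so H_0 ≅ Z^2.
  H_1: rank ker ∂_1 − rank ∂_2 = (9 − 6) − 2 = 1, and the invariant factors of ∂_2 are all 1, so H_1 ≅ Z.
  H_2: rank ker ∂_2 − rank ∂_3 = (2 − 2) − 0 = 0, and there is no ∂_3, so H_2 ≅ 0.

Hence the Betti numbers are b_0 = 2, b_1 = 1, b_2 = 0.

b_0 = 2, b_1 = 1, b_2 = 0.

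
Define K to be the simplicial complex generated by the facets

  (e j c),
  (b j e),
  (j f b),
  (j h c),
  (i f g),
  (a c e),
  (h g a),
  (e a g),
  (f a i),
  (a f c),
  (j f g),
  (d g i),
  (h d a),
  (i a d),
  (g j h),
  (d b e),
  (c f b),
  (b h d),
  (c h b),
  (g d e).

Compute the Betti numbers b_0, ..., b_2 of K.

Order the vertices as a < b < c < d < e < f < g < h < i < j. Listing each simplex with vertices in this order, K has dimension 2 with simplices:

  0-simplices (10): a, b, c, d, e, f, g, h, i, j
  1-simplices (30): ac, ad, ae, af, ag, ah, ai, bc, bd, be, bf, bh, bj, ce, cf, ch, cj, de, dg, dh, di, eg, ej, fg, fi, fj, gh, gi, gj, hj
  2-simplices (20): ace, acf, adh, adi, aeg, afi, agh, bcf, bch, bde, bdh, bej, bfj, cej, chj, deg, dgi, fgi, fgj, ghj

giving chain groups C_0 ≅ Z^10, C_1 ≅ Z^30, C_2 ≅ Z^20.

The boundary map ∂_1: C_1 → C_0 sends each edge [p,q] (with p < q) to q − p.
As a 10×30 matrix over Z this has rank 9, with invariant factors (1,1,1,1,1,1,1,1,1).

∂_2: C_2 → C_1 acts by ∂[p,q,r] = [q,r] − [p,r] + [p,q]. For instance
  ∂cej = ej − cj + ce,
  ∂acf = cf − af + ac.
The resulting 30×20 matrix has rank 20, and its Smith normal form has invariant factors (1,1,1,1,1,1,1,1,1,1,1,1,1,1,1,1,1,1,1,2).

Reading off H_k = ker ∂_k / im ∂_{k+1}:

  H_0: rank C_0 − rank ∂_1 = 10 − 9 = 1, and the invariant factors of ∂_1 are all 1, so H_0 = Z.
  H_1: rank ker ∂_1 − rank ∂_2 = (30 − 9) − 20 = 1, and ∂_2 has invariant factor 2 > 1, so H_1 = Z ⊕ Z/2.
  H_2: rank ker ∂_2 − rank ∂_3 = (20 − 20) − 0 = 0, and there is no ∂_3, so H_2 = 0.

As a check, the Euler characteristic is 10 − 30 + 20 = 0, which agrees with 1 − 1 + 0 = 0.

Hence the Betti numbers are b_0 = 1, b_1 = 1, b_2 = 0.

b_0 = 1, b_1 = 1, b_2 = 0.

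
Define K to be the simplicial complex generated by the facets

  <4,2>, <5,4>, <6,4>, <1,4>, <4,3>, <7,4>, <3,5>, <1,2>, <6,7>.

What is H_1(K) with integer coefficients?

H_1 ≅ Z^3.

Fix the vertex order 1 < 2 < 3 < 4 < 5 < 6 < 7 and write every simplex with vertices in increasing order. Then dim K = 1 and the simplices of K are:

  0-simplices (7): [1], [2], [3], [4], [5], [6], [7]
  1-simplices (9): [1,2], [1,4], [2,4], [3,4], [3,5], [4,5], [4,6], [4,7], [6,7]

so the chain groups are C_0 ≅ Z^7, C_1 ≅ Z^9.

The boundary map ∂_1: C_1 → C_0 maps an edge to its endpoints' difference, ∂[p,q] = q − p.
This gives a 7×9 integer matrix of rank 6; reducing to Smith normal form yields diagonal entries (1,1,1,1,1,1).

Now H_k = ker ∂_k / im ∂_{k+1}, so:

  H_1: rank ker ∂_1 − rank ∂_2 = (9 − 6) − 0 = 3, and there is no ∂_2, so H_1 = Z^3.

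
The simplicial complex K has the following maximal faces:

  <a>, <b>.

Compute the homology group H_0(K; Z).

H_0 ≅ Z^2.

We work with the vertex ordering a < b. The simplices of K, each written with vertices in increasing order, are:

  0-simplices (2): a, b

Hence C_0 ≅ Z^2.

Now H_k = ker ∂_k / im ∂_{k+1}, so:

  H_0: rank C_0 − rank ∂_1 = 2 − 0 = 2, and there is no ∂_1, so H_0 ≅ Z^2.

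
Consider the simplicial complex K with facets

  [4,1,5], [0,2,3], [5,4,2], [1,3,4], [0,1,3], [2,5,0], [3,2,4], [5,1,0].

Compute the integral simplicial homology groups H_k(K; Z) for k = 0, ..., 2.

H_0 ≅ Z,  H_1 = 0,  H_2 ≅ Z.

Take the total order 0 < 1 < 2 < 3 < 4 < 5 on the vertex set. Then K (dimension 2) consists of the simplices:

  0-simplices (6): [0], [1], [2], [3], [4], [5]
  1-simplices (12): [0,1], [0,2], [0,3], [0,5], [1,3], [1,4], [1,5], [2,3], [2,4], [2,5], [3,4], [4,5]
  2-simplices (8): [0,1,3], [0,1,5], [0,2,3], [0,2,5], [1,3,4], [1,4,5], [2,3,4], [2,4,5]

giving chain groups C_0 ≅ Z^6, C_1 ≅ Z^12, C_2 ≅ Z^8.

Boundary ∂_1: C_1 → C_0 sends each edge [p,q] (with p < q) to q − p.
The 6×12 boundary matrix has rank 5 and Smith normal form diag(1,1,1,1,1).

Boundary ∂_2: C_2 → C_1 maps a triangle to the signed sum of its edges. For instance
  ∂[1,4,5] = [4,5] − [1,5] + [1,4],
  ∂[2,3,4] = [3,4] − [2,4] + [2,3].
The resulting 12×8 matrix has rank 7, and its Smith normal form has invariant factors (1,1,1,1,1,1,1).

Computing H_k = (kernel of ∂_k) / (image of ∂_{k+1}):

  H_0: rank C_0 − rank ∂_1 = 6 − 5 = 1, and the invariant factors of ∂_1 are all 1, so H_0 ≅ Z.
  H_1: rank ker ∂_1 − rank ∂_2 = (12 − 5) − 7 = 0, and the invariant factors of ∂_2 are all 1, so H_1 ≅ 0.
  H_2: rank ker ∂_2 − rank ∂_3 = (8 − 7) − 0 = 1, and there is no ∂_3, so H_2 ≅ Z.

(K is a triangulation of the 2-sphere S^2.)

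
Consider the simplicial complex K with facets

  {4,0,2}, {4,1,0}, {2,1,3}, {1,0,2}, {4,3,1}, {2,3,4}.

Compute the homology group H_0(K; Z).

We work with the vertex ordering 0 < 1 < 2 < 3 < 4. The simplices of K, each written with vertices in increasing order, are:

  0-simplices (5): [0], [1], [2], [3], [4]
  1-simplices (9): [0,1], [0,2], [0,4], [1,2], [1,3], [1,4], [2,3], [2,4], [3,4]
  2-simplices (6): [0,1,2], [0,1,4], [0,2,4], [1,2,3], [1,3,4], [2,3,4]

giving chain groups C_0 ≅ Z^5, C_1 ≅ Z^9, C_2 ≅ Z^6.

The boundary map ∂_1: C_1 → C_0 maps an edge to its endpoints' difference, ∂[p,q] = q − p.
This gives a 5×9 integer matrix of rank 4; reducing to Smith normal form yields diagonal entries (1,1,1,1).

Boundary ∂_2: C_2 → C_1 maps a triangle to the signed sum of its edges. For instance
  ∂[0,1,2] = [1,2] − [0,2] + [0,1],
  ∂[2,3,4] = [3,4] − [2,4] + [2,3].
This gives a 9×6 integer matrix of rank 5; reducing to Smith normal form yields diagonal entries (1,1,1,1,1).

Computing H_k = (kernel of ∂_k) / (image of ∂_{k+1}):

  H_0: rank C_0 − rank ∂_1 = 5 − 4 = 1, and the invariant factors of ∂_1 are all 1, so H_0 = Z.

H_0 ≅ Z.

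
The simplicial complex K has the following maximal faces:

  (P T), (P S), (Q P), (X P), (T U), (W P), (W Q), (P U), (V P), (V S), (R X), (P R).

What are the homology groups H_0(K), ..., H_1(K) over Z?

H_0 = Z,  H_1 = Z^4.

Take the total order P < Q < R < S < T < U < V < W < X on the vertex set. Then K (dimension 1) consists of the simplices:

  0-simplices (9): P, Q, R, S, T, U, V, W, X
  1-simplices (12): PQ, PR, PS, PT, PU, PV, PW, PX, QW, RX, SV, TU

so the chain groups are C_0 ≅ Z^9, C_1 ≅ Z^12.

Boundary ∂_1: C_1 → C_0 sends each edge [p,q] (with p < q) to q − p. For instance
  ∂PT = T − P.
The 9×12 boundary matrix has rank 8 and Smith normal form diag(1,1,1,1,1,1,1,1).

Now H_k = ker ∂_k / im ∂_{k+1}, so:

  H_0: rank C_0 − rank ∂_1 = 9 − 8 = 1, and the invariant factors of ∂_1 are all 1, so H_0 ≅ Z.
  H_1: rank ker ∂_1 − rank ∂_2 = (12 − 8) − 0 = 4, and there is no ∂_2, so H_1 ≅ Z^4.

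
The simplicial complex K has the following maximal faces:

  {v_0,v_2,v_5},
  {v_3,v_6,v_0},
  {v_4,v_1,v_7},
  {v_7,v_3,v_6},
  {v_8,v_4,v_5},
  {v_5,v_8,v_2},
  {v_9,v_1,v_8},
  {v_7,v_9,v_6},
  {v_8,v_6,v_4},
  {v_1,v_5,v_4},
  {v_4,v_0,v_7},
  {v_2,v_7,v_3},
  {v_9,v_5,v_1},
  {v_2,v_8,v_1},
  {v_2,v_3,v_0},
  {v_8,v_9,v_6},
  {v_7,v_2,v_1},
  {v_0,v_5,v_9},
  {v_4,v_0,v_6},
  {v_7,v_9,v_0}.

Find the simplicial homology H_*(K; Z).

H_0 ≅ Z,  H_1 ≅ Z ⊕ Z/2,  H_2 = 0.

Order the vertices as v_0 < v_1 < v_2 < v_3 < v_4 < v_5 < v_6 < v_7 < v_8 < v_9. Listing each simplex with vertices in this order, K has dimension 2 with simplices:

  0-simplices (10): [v_0], [v_1], [v_2], [v_3], [v_4], [v_5], [v_6], [v_7], [v_8], [v_9]
  1-simplices (30): (30 of them)
  2-simplices (20): (20 of them)

giving chain groups C_0 ≅ Z^10, C_1 ≅ Z^30, C_2 ≅ Z^20.

∂_1: C_1 → C_0 sends each edge [p,q] (with p < q) to q − p.
The resulting 10×30 matrix has rank 9, and its Smith normal form has invariant factors (1,1,1,1,1,1,1,1,1).

∂_2: C_2 → C_1 maps a triangle to the signed sum of its edges. For instance
  ∂[v_4,v_5,v_8] = [v_5,v_8] − [v_4,v_8] + [v_4,v_5],
  ∂[v_6,v_8,v_9] = [v_8,v_9] − [v_6,v_9] + [v_6,v_8].
The resulting 30×20 matrix has rank 20, and its Smith normal form has invariant factors (1,1,1,1,1,1,1,1,1,1,1,1,1,1,1,1,1,1,1,2).

Now H_k = ker ∂_k / im ∂_{k+1}, so:

  H_0: rank C_0 − rank ∂_1 = 10 − 9 = 1, and the invariant factors of ∂_1 are all 1, so H_0 ≅ Z.
  H_1: rank ker ∂_1 − rank ∂_2 = (30 − 9) − 20 = 1, and ∂_2 has invariant factor 2 > 1, so H_1 ≅ Z ⊕ Z/2.
  H_2: rank ker ∂_2 − rank ∂_3 = (20 − 20) − 0 = 0, and there is no ∂_3, so H_2 ≅ 0.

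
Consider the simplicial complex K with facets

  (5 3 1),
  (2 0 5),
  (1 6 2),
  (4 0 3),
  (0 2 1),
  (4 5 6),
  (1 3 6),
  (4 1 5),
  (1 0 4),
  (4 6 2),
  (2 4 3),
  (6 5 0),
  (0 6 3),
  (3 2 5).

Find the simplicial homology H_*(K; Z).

H_0 ≅ Z,  H_1 ≅ Z^2,  H_2 ≅ Z.

We work with the vertex ordering 0 < 1 < 2 < 3 < 4 < 5 < 6. The simplices of K, each written with vertices in increasing order, are:

  0-simplices (7): [0], [1], [2], [3], [4], [5], [6]
  1-simplices (21): [0,1], [0,2], [0,3], [0,4], [0,5], [0,6], [1,2], [1,3], [1,4], [1,5], [1,6], [2,3], [2,4], [2,5], [2,6], [3,4], [3,5], [3,6], [4,5], [4,6], [5,6]
  2-simplices (14): [0,1,2], [0,1,4], [0,2,5], [0,3,4], [0,3,6], [0,5,6], [1,2,6], [1,3,5], [1,3,6], [1,4,5], [2,3,4], [2,3,5], [2,4,6], [4,5,6]

giving chain groups C_0 ≅ Z^7, C_1 ≅ Z^21, C_2 ≅ Z^14.

The boundary map ∂_1: C_1 → C_0 sends each edge [p,q] (with p < q) to q − p. For instance
  ∂[0,1] = [1] − [0].
The 7×21 boundary matrix has rank 6 and Smith normal form diag(1,1,1,1,1,1).

Boundary ∂_2: C_2 → C_1 acts by ∂[p,q,r] = [q,r] − [p,r] + [p,q]. For instance
  ∂[4,5,6] = [5,6] − [4,6] + [4,5],
  ∂[0,3,4] = [3,4] − [0,4] + [0,3].
This gives a 21×14 integer matrix of rank 13; reducing to Smith normal form yields diagonal entries (1,1,1,1,1,1,1,1,1,1,1,1,1).

Now H_k = ker ∂_k / im ∂_{k+1}, so:

  H_0: rank C_0 − rank ∂_1 = 7 − 6 = 1, and the invariant factors of ∂_1 are all 1, so H_0 ≅ Z.
  H_1: rank ker ∂_1 − rank ∂_2 = (21 − 6) − 13 = 2, and the invariant factors of ∂_2 are all 1, so H_1 ≅ Z^2.
  H_2: rank ker ∂_2 − rank ∂_3 = (14 − 13) − 0 = 1, and there is no ∂_3, so H_2 ≅ Z.

As a check, the Euler characteristic is 7 − 21 + 14 = 0, which agrees with 1 − 2 + 1 = 0.
(K is a triangulation of the torus T^2.)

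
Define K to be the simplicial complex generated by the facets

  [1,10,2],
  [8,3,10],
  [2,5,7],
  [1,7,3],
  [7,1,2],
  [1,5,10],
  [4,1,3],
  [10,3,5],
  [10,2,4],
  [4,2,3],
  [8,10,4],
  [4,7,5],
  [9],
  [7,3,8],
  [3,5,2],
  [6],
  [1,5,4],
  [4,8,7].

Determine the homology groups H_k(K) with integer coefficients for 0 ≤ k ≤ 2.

Fix the vertex order 1 < 2 < 3 < 4 < 5 < 6 < 7 < 8 < 9 < 10 and write every simplex with vertices in increasing order. Then dim K = 2 and the simplices of K are:

  0-simplices (10): [1], [2], [3], [4], [5], [6], [7], [8], [9], [10]
  1-simplices (24): (24 of them)
  2-simplices (16): [1,2,7], [1,2,10], [1,3,4], [1,3,7], [1,4,5], [1,5,10], [2,3,4], [2,3,5], [2,4,10], [2,5,7], [3,5,10], [3,7,8], [3,8,10], [4,5,7], [4,7,8], [4,8,10]

so the chain groups are C_0 ≅ Z^10, C_1 ≅ Z^24, C_2 ≅ Z^16.

Boundary ∂_1: C_1 → C_0 sends each edge [p,q] (with p < q) to q − p.
The resulting 10×24 matrix has rank 7, and its Smith normal form has invariant factors (1,1,1,1,1,1,1).

Boundary ∂_2: C_2 → C_1 sends each 2-simplex [p,q,r] to [q,r] − [p,r] + [p,q]. For instance
  ∂[1,3,7] = [3,7] − [1,7] + [1,3],
  ∂[1,3,4] = [3,4] − [1,4] + [1,3].
The resulting 24×16 matrix has rank 15, and its Smith normal form has invariant factors (1,1,1,1,1,1,1,1,1,1,1,1,1,1,1).

From H_k ≅ ker(∂_k) / im(∂_{k+1}) we obtain:

  H_0: rank C_0 − rank ∂_1 = 10 − 7 = 3, and the invariant factors of ∂_1 are all 1, so H_0 = Z^3.
  H_1: rank ker ∂_1 − rank ∂_2 = (24 − 7) − 15 = 2, and the invariant factors of ∂_2 are all 1, so H_1 = Z^2.
  H_2: rank ker ∂_2 − rank ∂_3 = (16 − 15) − 0 = 1, and there is no ∂_3, so H_2 = Z.

H_0 = Z^3,  H_1 = Z^2,  H_2 = Z.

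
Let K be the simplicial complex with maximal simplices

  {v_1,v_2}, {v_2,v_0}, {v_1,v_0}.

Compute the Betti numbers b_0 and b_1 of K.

b_0 = 1, b_1 = 1.

Fix the vertex order v_0 < v_1 < v_2 and write every simplex with vertices in increasing order. Then dim K = 1 and the simplices of K are:

  0-simplices (3): [v_0], [v_1], [v_2]
  1-simplices (3): [v_0,v_1], [v_0,v_2], [v_1,v_2]

Hence C_0 ≅ Z^3, C_1 ≅ Z^3.

The boundary map ∂_1: C_1 → C_0 is given by ∂[p,q] = [q] − [p].
The resulting 3×3 matrix has rank 2, and its Smith normal form has invariant factors (1,1).

From H_k ≅ ker(∂_k) / im(∂_{k+1}) we obtain:

  H_0: rank C_0 − rank ∂_1 = 3 − 2 = 1, and the invariant factors of ∂_1 are all 1, so H_0 = Z.
  H_1: rank ker ∂_1 − rank ∂_2 = (3 − 2) − 0 = 1, and there is no ∂_2, so H_1 = Z.

(K is a triangulation of the circle S^1.)

Hence the Betti numbers are b_0 = 1, b_1 = 1.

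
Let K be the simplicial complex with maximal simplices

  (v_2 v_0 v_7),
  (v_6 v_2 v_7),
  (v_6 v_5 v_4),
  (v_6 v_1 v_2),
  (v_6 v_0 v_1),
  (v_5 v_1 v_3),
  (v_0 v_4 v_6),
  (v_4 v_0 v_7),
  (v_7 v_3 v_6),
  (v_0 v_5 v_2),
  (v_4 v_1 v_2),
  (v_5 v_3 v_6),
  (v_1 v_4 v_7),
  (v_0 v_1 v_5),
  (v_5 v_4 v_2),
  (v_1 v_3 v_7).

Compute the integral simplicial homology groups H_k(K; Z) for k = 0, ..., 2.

H_0 ≅ Z,  H_1 ≅ Z^2,  H_2 ≅ Z.

K has 8 vertices, 24 edges, 16 triangles.
rank ∂_0 = 0, rank ∂_1 = 7 ⇒ b_0 = 8 − 0 − 7 = 1; all invariant factors of ∂_1 are 1 so no torsion. So H_0 = Z.
rank ∂_1 = 7, rank ∂_2 = 15 ⇒ b_1 = 24 − 7 − 15 = 2; all invariant factors of ∂_2 are 1 so no torsion. So H_1 = Z^2.
rank ∂_2 = 15, rank ∂_3 = 0 ⇒ b_2 = 16 − 15 − 0 = 1. So H_2 = Z.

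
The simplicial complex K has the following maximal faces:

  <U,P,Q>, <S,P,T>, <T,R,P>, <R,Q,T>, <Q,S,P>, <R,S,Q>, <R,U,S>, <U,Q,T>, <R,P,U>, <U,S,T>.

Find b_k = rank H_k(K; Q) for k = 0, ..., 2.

Fix the vertex order P < Q < R < S < T < U and write every simplex with vertices in increasing order. Then dim K = 2 and the simplices of K are:

  0-simplices (6): P, Q, R, S, T, U
  1-simplices (15): PQ, PR, PS, PT, PU, QR, QS, QT, QU, RS, RT, RU, ST, SU, TU
  2-simplices (10): PQS, PQU, PRT, PRU, PST, QRS, QRT, QTU, RSU, STU

so the chain groups are C_0 ≅ Z^6, C_1 ≅ Z^15, C_2 ≅ Z^10.

∂_1: C_1 → C_0 sends each edge [p,q] (with p < q) to q − p.
This gives a 6×15 integer matrix of rank 5; reducing to Smith normal form yields diagonal entries (1,1,1,1,1).

The boundary map ∂_2: C_2 → C_1 sends each 2-simplex [p,q,r] to [q,r] − [p,r] + [p,q]. For instance
  ∂QRT = RT − QT + QR,
  ∂STU = TU − SU + ST.
The 15×10 boundary matrix has rank 10 and Smith normal form diag(1,1,1,1,1,1,1,1,1,2).

Now H_k = ker ∂_k / im ∂_{k+1}, so:

  H_0: rank C_0 − rank ∂_1 = 6 − 5 = 1, and the invariant factors of ∂_1 are all 1, so H_0 = Z.
  H_1: rank ker ∂_1 − rank ∂_2 = (15 − 5) − 10 = 0, and ∂_2 has invariant factor 2 > 1, so H_1 = Z_2.
  H_2: rank ker ∂_2 − rank ∂_3 = (10 − 10) − 0 = 0, and there is no ∂_3, so H_2 = 0.

As a check, the Euler characteristic is 6 − 15 + 10 = 1, which agrees with 1 − 0 + 0 = 1.

Hence the Betti numbers are b_0 = 1, b_1 = 0, b_2 = 0.

b_0 = 1, b_1 = 0, b_2 = 0.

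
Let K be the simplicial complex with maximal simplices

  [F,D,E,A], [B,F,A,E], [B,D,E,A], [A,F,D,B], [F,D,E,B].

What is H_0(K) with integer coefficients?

Fix the vertex order A < B < D < E < F and write every simplex with vertices in increasing order. Then dim K = 3 and the simplices of K are:

  0-simplices (5): A, B, D, E, F
  1-simplices (10): AB, AD, AE, AF, BD, BE, BF, DE, DF, EF
  2-simplices (10): ABD, ABE, ABF, ADE, ADF, AEF, BDE, BDF, BEF, DEF
  3-simplices (5): ABDE, ABDF, ABEF, ADEF, BDEF

so the chain groups are C_0 ≅ Z^5, C_1 ≅ Z^10, C_2 ≅ Z^10, C_3 ≅ Z^5.

Boundary ∂_1: C_1 → C_0 sends each edge [p,q] (with p < q) to q − p.
The resulting 5×10 matrix has rank 4, and its Smith normal form has invariant factors (1,1,1,1).

∂_2: C_2 → C_1 sends each 2-simplex [p,q,r] to [q,r] − [p,r] + [p,q]. For instance
  ∂ABE = BE − AE + AB,
  ∂BDE = DE − BE + BD.
As a 10×10 matrix over Z this has rank 6, with invariant factors (1,1,1,1,1,1).

Boundary ∂_3: C_3 → C_2 sends each 3-simplex σ to the alternating sum Σ_i (−1)^i (σ with its i-th vertex removed). For instance
  ∂ADEF = DEF − AEF + ADF − ADE,
  ∂ABDE = BDE − ADE + ABE − ABD.
This gives a 10×5 integer matrix of rank 4; reducing to Smith normal form yields diagonal entries (1,1,1,1).

From H_k ≅ ker(∂_k) / im(∂_{k+1}) we obtain:

  H_0: rank C_0 − rank ∂_1 = 5 − 4 = 1, and the invariant factors of ∂_1 are all 1, so H_0 ≅ Z.

H_0 ≅ Z.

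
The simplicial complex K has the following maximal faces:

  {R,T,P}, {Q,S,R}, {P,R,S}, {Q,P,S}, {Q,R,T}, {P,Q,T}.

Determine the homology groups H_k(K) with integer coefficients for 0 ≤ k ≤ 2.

Take the total order P < Q < R < S < T on the vertex set. Then K (dimension 2) consists of the simplices:

  0-simplices (5): P, Q, R, S, T
  1-simplices (9): PQ, PR, PS, PT, QR, QS, QT, RS, RT
  2-simplices (6): PQS, PQT, PRS, PRT, QRS, QRT

so the chain groups are C_0 ≅ Z^5, C_1 ≅ Z^9, C_2 ≅ Z^6.

Boundary ∂_1: C_1 → C_0 maps an edge to its endpoints' difference, ∂[p,q] = q − p.
As a 5×9 matrix over Z this has rank 4, with invariant factors (1,1,1,1).

∂_2: C_2 → C_1 maps a triangle to the signed sum of its edges. For instance
  ∂QRS = RS − QS + QR,
  ∂PRS = RS − PS + PR.
As a 9×6 matrix over Z this has rank 5, with invariant factors (1,1,1,1,1).

From H_k ≅ ker(∂_k) / im(∂_{k+1}) we obtain:

  H_0: rank C_0 − rank ∂_1 = 5 − 4 = 1, and the invariant factors of ∂_1 are all 1, so H_0 ≅ Z.
  H_1: rank ker ∂_1 − rank ∂_2 = (9 − 4) − 5 = 0, and the invariant factors of ∂_2 are all 1, so H_1 ≅ 0.
  H_2: rank ker ∂_2 − rank ∂_3 = (6 − 5) − 0 = 1, and there is no ∂_3, so H_2 ≅ Z.

As a check, the Euler characteristic is 5 − 9 + 6 = 2, which agrees with 1 − 0 + 1 = 2.
(K is a triangulation of the 2-sphere S^2.)

H_0 = Z,  H_1 = 0,  H_2 = Z.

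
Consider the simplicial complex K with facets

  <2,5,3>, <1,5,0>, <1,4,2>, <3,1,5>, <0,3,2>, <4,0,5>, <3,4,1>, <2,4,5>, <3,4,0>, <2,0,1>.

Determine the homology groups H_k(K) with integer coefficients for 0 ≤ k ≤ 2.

Order the vertices as 0 < 1 < 2 < 3 < 4 < 5. Listing each simplex with vertices in this order, K has dimension 2 with simplices:

  0-simplices (6): [0], [1], [2], [3], [4], [5]
  1-simplices (15): [0,1], [0,2], [0,3], [0,4], [0,5], [1,2], [1,3], [1,4], [1,5], [2,3], [2,4], [2,5], [3,4], [3,5], [4,5]
  2-simplices (10): [0,1,2], [0,1,5], [0,2,3], [0,3,4], [0,4,5], [1,2,4], [1,3,4], [1,3,5], [2,3,5], [2,4,5]

giving chain groups C_0 ≅ Z^6, C_1 ≅ Z^15, C_2 ≅ Z^10.

∂_1: C_1 → C_0 maps an edge to its endpoints' difference, ∂[p,q] = q − p.
As a 6×15 matrix over Z this has rank 5, with invariant factors (1,1,1,1,1).

∂_2: C_2 → C_1 maps a triangle to the signed sum of its edges. For instance
  ∂[1,2,4] = [2,4] − [1,4] + [1,2],
  ∂[1,3,5] = [3,5] − [1,5] + [1,3].
The resulting 15×10 matrix has rank 10, and its Smith normal form has invariant factors (1,1,1,1,1,1,1,1,1,2).

Reading off H_k = ker ∂_k / im ∂_{k+1}:

  H_0: rank C_0 − rank ∂_1 = 6 − 5 = 1, and the invariant factors of ∂_1 are all 1, so H_0 = Z.
  H_1: rank ker ∂_1 − rank ∂_2 = (15 − 5) − 10 = 0, and ∂_2 has invariant factor 2 > 1, so H_1 = Z_2.
  H_2: rank ker ∂_2 − rank ∂_3 = (10 − 10) − 0 = 0, and there is no ∂_3, so H_2 = 0.

As a check, the Euler characteristic is 6 − 15 + 10 = 1, which agrees with 1 − 0 + 0 = 1.
(K is a triangulation of the real projective plane RP^2.)

H_0 = Z,  H_1 = Z_2,  H_2 = 0.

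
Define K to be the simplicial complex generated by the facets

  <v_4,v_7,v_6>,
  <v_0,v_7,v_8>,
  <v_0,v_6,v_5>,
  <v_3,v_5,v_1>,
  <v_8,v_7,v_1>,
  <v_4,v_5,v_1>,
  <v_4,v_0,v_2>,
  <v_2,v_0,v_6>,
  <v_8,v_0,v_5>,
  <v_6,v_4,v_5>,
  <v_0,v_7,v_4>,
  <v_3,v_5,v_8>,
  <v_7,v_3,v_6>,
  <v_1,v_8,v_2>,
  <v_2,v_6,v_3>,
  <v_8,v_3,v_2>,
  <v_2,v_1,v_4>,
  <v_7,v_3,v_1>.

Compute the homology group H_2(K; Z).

H_2 ≅ 0.

Fix the vertex order v_0 < v_1 < v_2 < v_3 < v_4 < v_5 < v_6 < v_7 < v_8 and write every simplex with vertices in increasing order. Then dim K = 2 and the simplices of K are:

  0-simplices (9): [v_0], [v_1], [v_2], [v_3], [v_4], [v_5], [v_6], [v_7], [v_8]
  1-simplices (27): (27 of them)
  2-simplices (18): (18 of them)

Hence C_0 ≅ Z^9, C_1 ≅ Z^27, C_2 ≅ Z^18.

Boundary ∂_1: C_1 → C_0 is given by ∂[p,q] = [q] − [p].
The 9×27 boundary matrix has rank 8 and Smith normal form diag(1,1,1,1,1,1,1,1).

The boundary map ∂_2: C_2 → C_1 acts by ∂[p,q,r] = [q,r] − [p,r] + [p,q]. For instance
  ∂[v_0,v_5,v_6] = [v_5,v_6] − [v_0,v_6] + [v_0,v_5],
  ∂[v_1,v_2,v_8] = [v_2,v_8] − [v_1,v_8] + [v_1,v_2].
The 27×18 boundary matrix has rank 18 and Smith normal form diag(1,1,1,1,1,1,1,1,1,1,1,1,1,1,1,1,1,2).

From H_k ≅ ker(∂_k) / im(∂_{k+1}) we obtain:

  H_2: rank ker ∂_2 − rank ∂_3 = (18 − 18) − 0 = 0, and there is no ∂_3, so H_2 ≅ 0.

(K is a triangulation of the Klein bottle.)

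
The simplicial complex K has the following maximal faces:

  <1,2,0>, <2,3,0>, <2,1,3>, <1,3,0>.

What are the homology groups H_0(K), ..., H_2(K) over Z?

H_0 = Z,  H_1 = 0,  H_2 = Z.

Take the total order 0 < 1 < 2 < 3 on the vertex set. Then K (dimension 2) consists of the simplices:

  0-simplices (4): [0], [1], [2], [3]
  1-simplices (6): [0,1], [0,2], [0,3], [1,2], [1,3], [2,3]
  2-simplices (4): [0,1,2], [0,1,3], [0,2,3], [1,2,3]

giving chain groups C_0 ≅ Z^4, C_1 ≅ Z^6, C_2 ≅ Z^4.

The boundary map ∂_1: C_1 → C_0 maps an edge to its endpoints' difference, ∂[p,q] = q − p. For instance
  ∂[0,3] = [3] − [0].
The resulting 4×6 matrix has rank 3, and its Smith normal form has invariant factors (1,1,1).

The boundary map ∂_2: C_2 → C_1 sends each 2-simplex [p,q,r] to [q,r] − [p,r] + [p,q]. For instance
  ∂[0,1,2] = [1,2] − [0,2] + [0,1],
  ∂[0,2,3] = [2,3] − [0,3] + [0,2].
This gives a 6×4 integer matrix of rank 3; reducing to Smith normal form yields diagonal entries (1,1,1).

Now H_k = ker ∂_k / im ∂_{k+1}, so:

  H_0: rank C_0 − rank ∂_1 = 4 − 3 = 1, and the invariant factors of ∂_1 are all 1, so H_0 = Z.
  H_1: rank ker ∂_1 − rank ∂_2 = (6 − 3) − 3 = 0, and the invariant factors of ∂_2 are all 1, so H_1 = 0.
  H_2: rank ker ∂_2 − rank ∂_3 = (4 − 3) − 0 = 1, and there is no ∂_3, so H_2 = Z.

As a check, the Euler characteristic is 4 − 6 + 4 = 2, which agrees with 1 − 0 + 1 = 2.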